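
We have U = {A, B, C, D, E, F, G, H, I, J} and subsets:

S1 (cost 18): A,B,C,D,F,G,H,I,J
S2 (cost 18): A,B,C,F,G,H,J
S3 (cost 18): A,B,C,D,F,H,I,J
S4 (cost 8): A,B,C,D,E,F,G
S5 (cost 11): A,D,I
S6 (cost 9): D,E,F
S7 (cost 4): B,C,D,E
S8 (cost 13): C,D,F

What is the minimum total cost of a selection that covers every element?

S1, S7 cover every element at cost 18 + 4 = 22.
Any cover uses at least 2 sets; among all covering selections none totals below 22.
Greedy by coverage-per-cost would pick S7, S4, S1 for 30 — worse than the optimum 22.

22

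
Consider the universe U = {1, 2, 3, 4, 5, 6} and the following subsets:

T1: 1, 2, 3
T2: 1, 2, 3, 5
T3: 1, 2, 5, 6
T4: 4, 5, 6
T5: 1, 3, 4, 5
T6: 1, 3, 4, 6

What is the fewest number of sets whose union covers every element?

2

T1, T4 together cover {1, 2, 3, 4, 5, 6} — every element.
No single set contains all 6 elements, so 2 is optimal.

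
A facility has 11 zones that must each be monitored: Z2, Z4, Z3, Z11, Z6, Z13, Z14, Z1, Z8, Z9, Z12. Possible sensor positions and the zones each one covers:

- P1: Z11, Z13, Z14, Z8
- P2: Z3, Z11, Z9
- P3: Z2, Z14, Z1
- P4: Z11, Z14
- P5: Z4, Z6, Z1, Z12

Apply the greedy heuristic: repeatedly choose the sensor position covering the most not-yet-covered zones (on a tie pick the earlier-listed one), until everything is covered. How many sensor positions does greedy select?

Pick 1: P1 covers 4 new zones (Z11, Z13, Z14, Z8).
Pick 2: P5 covers 4 new zones (Z4, Z6, Z1, Z12).
Pick 3: P2 covers 2 new zones (Z3, Z9).
Pick 4: P3 covers 1 new zones (Z2).
Greedy uses 4 sensor positions.

4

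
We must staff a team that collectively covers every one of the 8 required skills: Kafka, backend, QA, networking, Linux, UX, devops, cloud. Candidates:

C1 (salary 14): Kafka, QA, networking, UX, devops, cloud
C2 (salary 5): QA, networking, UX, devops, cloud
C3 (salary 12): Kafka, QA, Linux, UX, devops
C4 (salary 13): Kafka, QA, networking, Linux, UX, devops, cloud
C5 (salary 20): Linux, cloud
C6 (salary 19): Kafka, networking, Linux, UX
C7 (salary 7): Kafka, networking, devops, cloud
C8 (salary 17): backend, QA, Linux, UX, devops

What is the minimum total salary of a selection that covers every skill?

24

C7, C8 cover every skill at salary 7 + 17 = 24.
Any cover uses at least 2 candidates; among all covering selections none totals below 24.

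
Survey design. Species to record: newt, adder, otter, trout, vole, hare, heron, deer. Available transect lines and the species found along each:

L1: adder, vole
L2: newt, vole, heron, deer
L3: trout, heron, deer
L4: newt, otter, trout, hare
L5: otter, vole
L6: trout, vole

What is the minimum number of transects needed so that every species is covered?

3

L1, L2, L4 together cover {newt, adder, otter, trout, vole, hare, heron, deer} — every species.
No 2 of the 6 transects cover everything (all 15 pairs fall short), so 3 is minimum.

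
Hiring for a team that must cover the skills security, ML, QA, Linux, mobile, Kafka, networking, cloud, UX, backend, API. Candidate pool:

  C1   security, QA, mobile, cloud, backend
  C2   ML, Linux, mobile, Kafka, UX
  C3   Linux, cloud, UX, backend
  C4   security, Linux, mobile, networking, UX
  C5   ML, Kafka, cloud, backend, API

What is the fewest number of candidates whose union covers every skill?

C1, C4, C5 together cover {security, ML, QA, Linux, mobile, Kafka, networking, cloud, UX, backend, API} — every skill.
No 2 of the 5 candidates cover everything (all 10 pairs fall short), so 3 is minimum.
Greedy (largest uncovered first) would take C1, C2, C4, C5 — 4 candidates — but 3 suffice.

3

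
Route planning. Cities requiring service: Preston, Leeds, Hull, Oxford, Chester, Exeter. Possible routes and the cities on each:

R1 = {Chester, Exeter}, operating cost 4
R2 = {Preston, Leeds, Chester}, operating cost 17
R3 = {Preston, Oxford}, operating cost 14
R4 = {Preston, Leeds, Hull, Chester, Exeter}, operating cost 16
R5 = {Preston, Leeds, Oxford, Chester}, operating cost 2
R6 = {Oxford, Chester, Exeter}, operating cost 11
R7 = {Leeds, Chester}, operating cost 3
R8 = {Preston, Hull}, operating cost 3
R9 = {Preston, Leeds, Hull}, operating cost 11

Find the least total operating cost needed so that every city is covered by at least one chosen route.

R1, R5, R8 cover every city at operating cost 4 + 2 + 3 = 9.
Any cover uses at least 2 routes; among all covering selections none totals below 9.

9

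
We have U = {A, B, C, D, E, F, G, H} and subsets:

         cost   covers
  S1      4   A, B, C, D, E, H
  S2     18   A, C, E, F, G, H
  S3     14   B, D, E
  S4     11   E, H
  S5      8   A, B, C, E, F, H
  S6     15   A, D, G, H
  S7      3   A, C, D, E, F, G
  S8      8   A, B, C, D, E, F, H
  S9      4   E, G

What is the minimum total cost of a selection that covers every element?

7

S1, S7 cover every element at cost 4 + 3 = 7.
Any cover uses at least 2 sets; among all covering selections none totals below 7.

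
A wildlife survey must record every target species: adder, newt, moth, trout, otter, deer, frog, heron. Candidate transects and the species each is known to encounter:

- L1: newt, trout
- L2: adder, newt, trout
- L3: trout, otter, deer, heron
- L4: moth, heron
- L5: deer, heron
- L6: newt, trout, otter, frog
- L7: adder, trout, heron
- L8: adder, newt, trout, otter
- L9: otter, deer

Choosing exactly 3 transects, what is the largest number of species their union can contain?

7

Choosing L2, L3, L4 covers {adder, newt, moth, trout, otter, deer, heron} — 7 species.
No choice of 3 transects does better; here frog is left uncovered.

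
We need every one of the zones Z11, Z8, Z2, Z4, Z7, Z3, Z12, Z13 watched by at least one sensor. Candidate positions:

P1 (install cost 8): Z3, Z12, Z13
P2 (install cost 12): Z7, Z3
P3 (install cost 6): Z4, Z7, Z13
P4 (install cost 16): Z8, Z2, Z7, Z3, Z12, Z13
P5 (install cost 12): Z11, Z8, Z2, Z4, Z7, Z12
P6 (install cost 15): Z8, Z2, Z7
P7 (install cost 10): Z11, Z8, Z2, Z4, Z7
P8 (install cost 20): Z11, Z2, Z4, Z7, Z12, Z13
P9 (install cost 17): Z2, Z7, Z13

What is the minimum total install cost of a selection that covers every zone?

18

P1, P7 cover every zone at install cost 8 + 10 = 18.
Any cover uses at least 2 sensor positions; among all covering selections none totals below 18.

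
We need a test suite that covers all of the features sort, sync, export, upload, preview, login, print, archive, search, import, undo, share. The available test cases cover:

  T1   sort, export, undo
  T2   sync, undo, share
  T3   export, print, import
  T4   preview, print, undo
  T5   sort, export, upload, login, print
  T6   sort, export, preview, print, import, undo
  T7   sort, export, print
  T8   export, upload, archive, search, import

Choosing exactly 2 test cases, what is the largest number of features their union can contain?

9

Choosing T6, T8 covers {sort, export, upload, preview, print, archive, search, import, undo} — 9 features.
No choice of 2 test cases does better; here sync, login, share are left uncovered.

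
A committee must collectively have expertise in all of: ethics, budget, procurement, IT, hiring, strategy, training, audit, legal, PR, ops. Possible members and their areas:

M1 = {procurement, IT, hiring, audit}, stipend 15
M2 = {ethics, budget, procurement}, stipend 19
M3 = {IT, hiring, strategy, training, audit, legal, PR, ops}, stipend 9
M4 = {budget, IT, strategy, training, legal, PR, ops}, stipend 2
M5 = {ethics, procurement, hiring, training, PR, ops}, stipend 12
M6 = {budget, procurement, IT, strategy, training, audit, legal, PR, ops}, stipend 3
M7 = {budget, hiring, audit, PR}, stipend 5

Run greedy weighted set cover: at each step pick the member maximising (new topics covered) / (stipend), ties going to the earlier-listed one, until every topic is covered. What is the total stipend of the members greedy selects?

22

Pick 1: M4 adds 7 new (budget, IT, strategy, training, legal, PR, ops) at stipend 2 (ratio 7/2).
Pick 2: M6 adds 2 new (procurement, audit) at stipend 3 (ratio 2/3).
Pick 3: M7 adds 1 new (hiring) at stipend 5 (ratio 1/5).
Pick 4: M5 adds 1 new (ethics) at stipend 12 (ratio 1/12).
Greedy total stipend: 2 + 3 + 5 + 12 = 22. (The true optimum is 15, so greedy overshoots here.)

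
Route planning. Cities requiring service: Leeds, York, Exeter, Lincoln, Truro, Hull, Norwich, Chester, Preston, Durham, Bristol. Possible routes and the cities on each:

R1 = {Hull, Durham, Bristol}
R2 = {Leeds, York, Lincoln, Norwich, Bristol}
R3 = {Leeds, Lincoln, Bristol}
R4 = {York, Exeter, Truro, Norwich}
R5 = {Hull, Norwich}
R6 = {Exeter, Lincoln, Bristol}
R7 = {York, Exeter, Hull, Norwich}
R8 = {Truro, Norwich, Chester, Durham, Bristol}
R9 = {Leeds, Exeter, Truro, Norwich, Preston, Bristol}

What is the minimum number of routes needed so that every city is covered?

4

R1, R2, R8, R9 together cover {Leeds, York, Exeter, Lincoln, Truro, Hull, Norwich, Chester, Preston, Durham, Bristol} — every city.
No 3 of the 9 routes cover everything (all 84 triples fall short), so 4 is minimum.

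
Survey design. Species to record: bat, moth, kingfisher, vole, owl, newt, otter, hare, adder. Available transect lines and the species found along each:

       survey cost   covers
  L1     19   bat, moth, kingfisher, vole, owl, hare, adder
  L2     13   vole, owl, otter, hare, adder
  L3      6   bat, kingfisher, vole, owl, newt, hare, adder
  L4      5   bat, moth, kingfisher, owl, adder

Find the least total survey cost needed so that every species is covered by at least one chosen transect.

L2, L3, L4 cover every species at survey cost 13 + 6 + 5 = 24.
Any cover uses at least 3 transects; among all covering selections none totals below 24.

24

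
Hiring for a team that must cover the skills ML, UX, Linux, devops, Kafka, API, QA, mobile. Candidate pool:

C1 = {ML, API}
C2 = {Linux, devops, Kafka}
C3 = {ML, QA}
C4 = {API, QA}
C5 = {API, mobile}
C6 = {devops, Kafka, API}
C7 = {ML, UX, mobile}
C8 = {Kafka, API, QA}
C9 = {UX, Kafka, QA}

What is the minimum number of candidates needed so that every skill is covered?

3

C2, C4, C7 together cover {ML, UX, Linux, devops, Kafka, API, QA, mobile} — every skill.
No 2 of the 9 candidates cover everything (all 36 pairs fall short), so 3 is minimum.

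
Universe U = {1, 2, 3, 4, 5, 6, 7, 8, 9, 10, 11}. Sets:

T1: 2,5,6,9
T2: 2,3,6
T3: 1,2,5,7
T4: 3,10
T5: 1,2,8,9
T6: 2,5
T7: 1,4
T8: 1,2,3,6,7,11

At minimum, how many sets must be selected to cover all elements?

5

T1, T4, T5, T7, T8 together cover {1, 2, 3, 4, 5, 6, 7, 8, 9, 10, 11} — every element.
No 4 of the 8 sets cover everything (all 70 size-4 selections fall short), so 5 is minimum.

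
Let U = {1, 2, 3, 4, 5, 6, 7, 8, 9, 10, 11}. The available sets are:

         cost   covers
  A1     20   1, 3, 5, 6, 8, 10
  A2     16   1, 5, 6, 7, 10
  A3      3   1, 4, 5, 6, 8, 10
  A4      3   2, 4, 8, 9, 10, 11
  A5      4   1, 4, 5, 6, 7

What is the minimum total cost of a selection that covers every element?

A1, A4, A5 cover every element at cost 20 + 3 + 4 = 27.
Any cover uses at least 3 sets; among all covering selections none totals below 27.
Greedy by coverage-per-cost would pick A3, A4, A5, A1 for 30 — worse than the optimum 27.

27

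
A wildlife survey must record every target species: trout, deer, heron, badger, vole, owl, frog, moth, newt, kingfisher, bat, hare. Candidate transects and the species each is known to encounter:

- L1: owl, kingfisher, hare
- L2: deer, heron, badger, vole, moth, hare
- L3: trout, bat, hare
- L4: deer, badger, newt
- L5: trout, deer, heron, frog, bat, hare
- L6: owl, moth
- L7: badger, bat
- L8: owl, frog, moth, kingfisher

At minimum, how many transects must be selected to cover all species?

L1, L2, L4, L5 together cover {trout, deer, heron, badger, vole, owl, frog, moth, newt, kingfisher, bat, hare} — every species.
No 3 of the 8 transects cover everything (all 56 triples fall short), so 4 is minimum.

4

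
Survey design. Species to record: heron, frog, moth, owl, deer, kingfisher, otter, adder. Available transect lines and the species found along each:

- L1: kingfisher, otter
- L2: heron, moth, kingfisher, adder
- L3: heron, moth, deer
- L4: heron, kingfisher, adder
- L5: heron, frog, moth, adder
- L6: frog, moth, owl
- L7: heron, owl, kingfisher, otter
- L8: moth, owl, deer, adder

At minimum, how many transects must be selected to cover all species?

3

L1, L5, L8 together cover {heron, frog, moth, owl, deer, kingfisher, otter, adder} — every species.
No 2 of the 8 transects cover everything (all 28 pairs fall short), so 3 is minimum.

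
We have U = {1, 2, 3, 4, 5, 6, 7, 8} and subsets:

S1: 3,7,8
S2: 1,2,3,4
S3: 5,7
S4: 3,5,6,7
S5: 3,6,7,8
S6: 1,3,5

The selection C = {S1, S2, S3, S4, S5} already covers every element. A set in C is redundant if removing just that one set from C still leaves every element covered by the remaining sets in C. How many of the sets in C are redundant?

4

Drop S1: the rest still cover every element — redundant.
Drop S2: 1, 2, 4 uncovered — not redundant.
Drop S3: the rest still cover every element — redundant.
Drop S4: the rest still cover every element — redundant.
Drop S5: the rest still cover every element — redundant.
4 redundant: S1, S3, S4, S5.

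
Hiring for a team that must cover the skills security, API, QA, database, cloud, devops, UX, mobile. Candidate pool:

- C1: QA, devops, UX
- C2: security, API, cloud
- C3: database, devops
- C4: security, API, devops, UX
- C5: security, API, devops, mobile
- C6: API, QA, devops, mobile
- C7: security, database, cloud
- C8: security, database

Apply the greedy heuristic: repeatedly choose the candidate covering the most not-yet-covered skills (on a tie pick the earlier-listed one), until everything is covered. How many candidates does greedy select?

3

Pick 1: C4 covers 4 new skills (security, API, devops, UX).
Pick 2: C6 covers 2 new skills (QA, mobile).
Pick 3: C7 covers 2 new skills (database, cloud).
Greedy uses 3 candidates.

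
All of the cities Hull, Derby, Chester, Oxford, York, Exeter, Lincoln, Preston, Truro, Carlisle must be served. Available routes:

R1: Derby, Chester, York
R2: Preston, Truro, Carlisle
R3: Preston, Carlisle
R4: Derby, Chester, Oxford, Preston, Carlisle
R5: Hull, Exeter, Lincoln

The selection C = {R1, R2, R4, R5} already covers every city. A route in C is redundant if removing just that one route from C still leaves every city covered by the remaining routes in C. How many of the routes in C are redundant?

0

Drop R1: York uncovered — not redundant.
Drop R2: Truro uncovered — not redundant.
Drop R4: Oxford uncovered — not redundant.
Drop R5: Hull, Exeter, Lincoln uncovered — not redundant.
None of the routes in C is redundant.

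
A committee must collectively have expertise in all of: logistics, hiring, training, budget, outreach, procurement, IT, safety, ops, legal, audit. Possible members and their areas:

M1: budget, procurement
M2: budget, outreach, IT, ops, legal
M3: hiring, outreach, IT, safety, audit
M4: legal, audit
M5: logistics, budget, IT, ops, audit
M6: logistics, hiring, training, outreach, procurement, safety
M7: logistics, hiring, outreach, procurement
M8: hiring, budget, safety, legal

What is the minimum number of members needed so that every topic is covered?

3

M2, M3, M6 together cover {logistics, hiring, training, budget, outreach, procurement, IT, safety, ops, legal, audit} — every topic.
No 2 of the 8 members cover everything (all 28 pairs fall short), so 3 is minimum.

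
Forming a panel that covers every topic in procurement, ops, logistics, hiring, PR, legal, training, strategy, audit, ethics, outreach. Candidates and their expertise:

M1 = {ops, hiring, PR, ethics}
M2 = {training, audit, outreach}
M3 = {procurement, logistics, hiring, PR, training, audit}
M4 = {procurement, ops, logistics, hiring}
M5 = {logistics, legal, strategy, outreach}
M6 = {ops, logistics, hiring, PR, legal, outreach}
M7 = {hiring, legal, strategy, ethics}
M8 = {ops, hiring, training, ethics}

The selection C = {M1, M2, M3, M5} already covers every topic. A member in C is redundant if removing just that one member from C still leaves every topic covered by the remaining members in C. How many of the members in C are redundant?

Drop M1: ops, ethics uncovered — not redundant.
Drop M2: the rest still cover every topic — redundant.
Drop M3: procurement uncovered — not redundant.
Drop M5: legal, strategy uncovered — not redundant.
1 redundant: M2.

1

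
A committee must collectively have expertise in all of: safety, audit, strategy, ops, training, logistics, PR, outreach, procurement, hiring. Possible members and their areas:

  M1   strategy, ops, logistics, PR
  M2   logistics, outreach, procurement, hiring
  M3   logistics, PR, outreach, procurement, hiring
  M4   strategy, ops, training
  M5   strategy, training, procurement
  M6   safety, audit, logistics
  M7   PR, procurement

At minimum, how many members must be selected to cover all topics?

3

M3, M4, M6 together cover {safety, audit, strategy, ops, training, logistics, PR, outreach, procurement, hiring} — every topic.
No 2 of the 7 members cover everything (all 21 pairs fall short), so 3 is minimum.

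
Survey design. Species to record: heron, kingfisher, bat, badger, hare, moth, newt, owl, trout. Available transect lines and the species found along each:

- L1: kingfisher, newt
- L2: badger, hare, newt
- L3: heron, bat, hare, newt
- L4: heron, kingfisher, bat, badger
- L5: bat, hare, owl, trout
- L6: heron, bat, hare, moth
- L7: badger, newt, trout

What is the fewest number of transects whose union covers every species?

L1, L2, L5, L6 together cover {heron, kingfisher, bat, badger, hare, moth, newt, owl, trout} — every species.
No 3 of the 7 transects cover everything (all 35 triples fall short), so 4 is minimum.

4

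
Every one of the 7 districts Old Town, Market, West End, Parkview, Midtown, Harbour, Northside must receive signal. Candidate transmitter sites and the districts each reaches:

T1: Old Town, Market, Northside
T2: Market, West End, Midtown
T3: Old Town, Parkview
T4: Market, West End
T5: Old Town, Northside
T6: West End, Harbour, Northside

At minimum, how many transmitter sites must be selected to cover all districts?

T2, T3, T6 together cover {Old Town, Market, West End, Parkview, Midtown, Harbour, Northside} — every district.
No 2 of the 6 transmitter sites cover everything (all 15 pairs fall short), so 3 is minimum.
Greedy (largest uncovered first) would take T1, T2, T3, T6 — 4 transmitter sites — but 3 suffice.

3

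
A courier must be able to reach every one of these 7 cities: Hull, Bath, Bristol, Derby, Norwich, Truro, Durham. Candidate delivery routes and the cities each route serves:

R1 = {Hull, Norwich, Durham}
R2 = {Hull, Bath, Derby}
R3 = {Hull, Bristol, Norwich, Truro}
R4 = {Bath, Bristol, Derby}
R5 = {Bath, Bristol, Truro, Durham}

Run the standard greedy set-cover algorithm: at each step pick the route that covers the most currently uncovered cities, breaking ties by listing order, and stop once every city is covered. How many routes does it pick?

3

Pick 1: R3 covers 4 new cities (Hull, Bristol, Norwich, Truro).
Pick 2: R2 covers 2 new cities (Bath, Derby).
Pick 3: R1 covers 1 new cities (Durham).
Greedy uses 3 routes.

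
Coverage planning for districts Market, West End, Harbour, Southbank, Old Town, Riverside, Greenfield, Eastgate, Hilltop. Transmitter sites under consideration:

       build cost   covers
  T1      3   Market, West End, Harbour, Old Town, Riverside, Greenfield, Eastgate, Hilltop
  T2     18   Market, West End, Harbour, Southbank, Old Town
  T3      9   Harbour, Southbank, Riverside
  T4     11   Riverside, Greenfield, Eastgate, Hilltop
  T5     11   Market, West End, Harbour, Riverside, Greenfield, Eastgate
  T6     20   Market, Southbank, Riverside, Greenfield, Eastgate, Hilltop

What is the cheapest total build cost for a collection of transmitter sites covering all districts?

T1, T3 cover every district at build cost 3 + 9 = 12.
Any cover uses at least 2 transmitter sites; among all covering selections none totals below 12.

12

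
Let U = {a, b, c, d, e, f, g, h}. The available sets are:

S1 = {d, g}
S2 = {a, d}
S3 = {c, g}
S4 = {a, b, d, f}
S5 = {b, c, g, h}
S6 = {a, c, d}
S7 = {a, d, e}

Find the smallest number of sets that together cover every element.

3

S4, S5, S7 together cover {a, b, c, d, e, f, g, h} — every element.
No 2 of the 7 sets cover everything (all 21 pairs fall short), so 3 is minimum.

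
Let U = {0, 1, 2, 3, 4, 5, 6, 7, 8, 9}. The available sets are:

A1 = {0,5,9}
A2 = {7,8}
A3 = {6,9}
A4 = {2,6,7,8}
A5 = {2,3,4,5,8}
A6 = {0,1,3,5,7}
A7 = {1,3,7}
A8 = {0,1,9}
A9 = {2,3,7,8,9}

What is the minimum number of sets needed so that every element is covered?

3

A3, A5, A6 together cover {0, 1, 2, 3, 4, 5, 6, 7, 8, 9} — every element.
No 2 of the 9 sets cover everything (all 36 pairs fall short), so 3 is minimum.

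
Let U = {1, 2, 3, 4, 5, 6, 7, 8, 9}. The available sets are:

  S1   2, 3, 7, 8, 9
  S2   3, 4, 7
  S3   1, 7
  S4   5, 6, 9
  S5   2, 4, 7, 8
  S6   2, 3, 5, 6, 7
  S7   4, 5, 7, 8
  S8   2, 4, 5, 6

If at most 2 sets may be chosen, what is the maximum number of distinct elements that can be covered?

Choosing S1, S8 covers {2, 3, 4, 5, 6, 7, 8, 9} — 8 elements.
No choice of 2 sets does better; here 1 is left uncovered.

8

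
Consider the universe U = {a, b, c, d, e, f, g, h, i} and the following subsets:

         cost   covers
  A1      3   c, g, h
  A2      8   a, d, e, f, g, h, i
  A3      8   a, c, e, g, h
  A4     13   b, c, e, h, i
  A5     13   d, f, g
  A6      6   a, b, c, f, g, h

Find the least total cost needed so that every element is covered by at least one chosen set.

14

A2, A6 cover every element at cost 8 + 6 = 14.
Any cover uses at least 2 sets; among all covering selections none totals below 14.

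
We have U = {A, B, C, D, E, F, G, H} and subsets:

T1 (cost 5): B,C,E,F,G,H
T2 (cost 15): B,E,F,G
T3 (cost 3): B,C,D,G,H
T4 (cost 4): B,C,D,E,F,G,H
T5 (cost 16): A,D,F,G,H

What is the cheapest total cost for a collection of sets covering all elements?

20

T4, T5 cover every element at cost 4 + 16 = 20.
Any cover uses at least 2 sets; among all covering selections none totals below 20.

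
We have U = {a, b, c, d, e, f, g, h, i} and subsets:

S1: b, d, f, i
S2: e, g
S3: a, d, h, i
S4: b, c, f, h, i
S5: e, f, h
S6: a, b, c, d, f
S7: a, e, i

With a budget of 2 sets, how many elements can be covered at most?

7

Choosing S2, S4 covers {b, c, e, f, g, h, i} — 7 elements.
No choice of 2 sets does better; here a, d are left uncovered.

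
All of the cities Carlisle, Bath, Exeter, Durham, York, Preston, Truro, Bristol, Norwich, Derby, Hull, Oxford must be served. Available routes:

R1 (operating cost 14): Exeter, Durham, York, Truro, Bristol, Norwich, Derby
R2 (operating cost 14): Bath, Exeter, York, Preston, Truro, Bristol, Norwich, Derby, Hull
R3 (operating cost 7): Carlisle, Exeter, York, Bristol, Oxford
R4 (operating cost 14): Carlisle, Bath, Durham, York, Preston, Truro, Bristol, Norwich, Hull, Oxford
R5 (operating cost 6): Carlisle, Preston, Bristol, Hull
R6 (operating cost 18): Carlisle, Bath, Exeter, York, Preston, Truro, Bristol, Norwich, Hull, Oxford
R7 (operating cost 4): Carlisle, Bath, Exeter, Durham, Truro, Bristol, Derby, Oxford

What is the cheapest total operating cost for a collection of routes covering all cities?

R2, R7 cover every city at operating cost 14 + 4 = 18.
Any cover uses at least 2 routes; among all covering selections none totals below 18.

18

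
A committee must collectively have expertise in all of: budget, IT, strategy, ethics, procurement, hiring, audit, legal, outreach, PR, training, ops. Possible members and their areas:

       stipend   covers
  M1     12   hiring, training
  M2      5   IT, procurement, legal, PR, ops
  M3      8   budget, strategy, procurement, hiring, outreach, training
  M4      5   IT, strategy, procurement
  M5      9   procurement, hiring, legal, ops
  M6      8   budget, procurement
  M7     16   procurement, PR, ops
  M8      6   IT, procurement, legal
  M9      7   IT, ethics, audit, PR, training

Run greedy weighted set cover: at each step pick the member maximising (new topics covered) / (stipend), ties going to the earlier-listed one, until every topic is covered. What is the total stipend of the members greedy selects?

Pick 1: M2 adds 5 new (IT, procurement, legal, PR, ops) at stipend 5 (ratio 5/5).
Pick 2: M3 adds 5 new (budget, strategy, hiring, outreach, training) at stipend 8 (ratio 5/8).
Pick 3: M9 adds 2 new (ethics, audit) at stipend 7 (ratio 2/7).
Greedy total stipend: 5 + 8 + 7 = 20.

20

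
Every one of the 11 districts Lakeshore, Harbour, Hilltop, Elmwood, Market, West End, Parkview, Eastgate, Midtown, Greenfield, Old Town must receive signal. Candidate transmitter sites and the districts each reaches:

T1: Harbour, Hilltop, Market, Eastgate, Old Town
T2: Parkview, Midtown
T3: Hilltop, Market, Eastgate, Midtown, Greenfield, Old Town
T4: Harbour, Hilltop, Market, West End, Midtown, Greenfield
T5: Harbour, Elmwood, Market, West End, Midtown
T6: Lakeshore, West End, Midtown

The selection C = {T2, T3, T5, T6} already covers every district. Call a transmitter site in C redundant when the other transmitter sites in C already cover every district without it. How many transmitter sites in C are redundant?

0

Drop T2: Parkview uncovered — not redundant.
Drop T3: Hilltop, Eastgate, Greenfield, Old Town uncovered — not redundant.
Drop T5: Harbour, Elmwood uncovered — not redundant.
Drop T6: Lakeshore uncovered — not redundant.
None of the transmitter sites in C is redundant.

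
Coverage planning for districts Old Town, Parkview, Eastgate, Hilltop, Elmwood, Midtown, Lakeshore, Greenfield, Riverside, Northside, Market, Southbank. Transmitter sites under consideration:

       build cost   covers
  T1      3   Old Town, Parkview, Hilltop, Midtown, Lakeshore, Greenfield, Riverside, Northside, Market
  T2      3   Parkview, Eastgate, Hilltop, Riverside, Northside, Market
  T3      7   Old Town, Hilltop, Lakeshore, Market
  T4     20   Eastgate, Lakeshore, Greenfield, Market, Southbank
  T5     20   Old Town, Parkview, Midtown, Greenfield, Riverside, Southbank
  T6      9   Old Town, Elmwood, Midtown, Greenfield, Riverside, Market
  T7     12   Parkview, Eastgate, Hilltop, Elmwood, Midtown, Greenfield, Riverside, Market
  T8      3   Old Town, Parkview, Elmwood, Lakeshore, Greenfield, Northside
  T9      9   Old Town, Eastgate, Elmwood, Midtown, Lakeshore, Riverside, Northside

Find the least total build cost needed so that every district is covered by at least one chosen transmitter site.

26

T1, T4, T8 cover every district at build cost 3 + 20 + 3 = 26.
Any cover uses at least 3 transmitter sites; among all covering selections none totals below 26.
Greedy by coverage-per-build cost would pick T1, T2, T8, T4 for 29 — worse than the optimum 26.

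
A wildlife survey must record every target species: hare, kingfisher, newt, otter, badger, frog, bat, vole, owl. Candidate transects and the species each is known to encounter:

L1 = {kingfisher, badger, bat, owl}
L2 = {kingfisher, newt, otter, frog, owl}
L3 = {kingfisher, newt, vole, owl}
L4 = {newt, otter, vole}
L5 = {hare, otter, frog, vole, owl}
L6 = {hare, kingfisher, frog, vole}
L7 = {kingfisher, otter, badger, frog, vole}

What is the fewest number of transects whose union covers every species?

3

L1, L2, L5 together cover {hare, kingfisher, newt, otter, badger, frog, bat, vole, owl} — every species.
No 2 of the 7 transects cover everything (all 21 pairs fall short), so 3 is minimum.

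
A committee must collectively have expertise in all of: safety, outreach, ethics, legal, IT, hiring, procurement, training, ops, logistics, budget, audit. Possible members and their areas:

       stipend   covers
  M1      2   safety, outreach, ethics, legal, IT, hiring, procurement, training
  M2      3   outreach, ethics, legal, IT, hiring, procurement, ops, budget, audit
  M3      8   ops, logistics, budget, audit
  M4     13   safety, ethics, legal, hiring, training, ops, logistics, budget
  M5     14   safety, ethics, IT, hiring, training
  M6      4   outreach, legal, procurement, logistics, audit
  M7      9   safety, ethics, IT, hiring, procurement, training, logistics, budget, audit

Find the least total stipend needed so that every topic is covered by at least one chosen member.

M1, M2, M6 cover every topic at stipend 2 + 3 + 4 = 9.
Any cover uses at least 2 members; among all covering selections none totals below 9.

9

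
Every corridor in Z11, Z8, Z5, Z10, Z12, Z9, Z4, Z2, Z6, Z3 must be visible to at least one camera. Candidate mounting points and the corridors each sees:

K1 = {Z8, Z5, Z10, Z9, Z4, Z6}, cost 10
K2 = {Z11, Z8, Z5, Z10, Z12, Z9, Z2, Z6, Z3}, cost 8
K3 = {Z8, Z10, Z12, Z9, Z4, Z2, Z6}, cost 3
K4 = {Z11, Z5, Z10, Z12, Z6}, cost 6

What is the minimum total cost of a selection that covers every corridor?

11

K2, K3 cover every corridor at cost 8 + 3 = 11.
Any cover uses at least 2 camera mounts; among all covering selections none totals below 11.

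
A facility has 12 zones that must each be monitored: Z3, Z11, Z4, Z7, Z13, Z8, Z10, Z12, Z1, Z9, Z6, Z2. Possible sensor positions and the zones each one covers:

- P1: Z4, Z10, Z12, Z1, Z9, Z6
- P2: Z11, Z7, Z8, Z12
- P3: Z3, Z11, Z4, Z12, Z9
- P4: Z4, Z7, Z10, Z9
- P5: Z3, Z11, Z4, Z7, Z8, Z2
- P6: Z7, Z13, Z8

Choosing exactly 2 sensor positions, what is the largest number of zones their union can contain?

Choosing P1, P5 covers {Z3, Z11, Z4, Z7, Z8, Z10, Z12, Z1, Z9, Z6, Z2} — 11 zones.
No choice of 2 sensor positions does better; here Z13 is left uncovered.

11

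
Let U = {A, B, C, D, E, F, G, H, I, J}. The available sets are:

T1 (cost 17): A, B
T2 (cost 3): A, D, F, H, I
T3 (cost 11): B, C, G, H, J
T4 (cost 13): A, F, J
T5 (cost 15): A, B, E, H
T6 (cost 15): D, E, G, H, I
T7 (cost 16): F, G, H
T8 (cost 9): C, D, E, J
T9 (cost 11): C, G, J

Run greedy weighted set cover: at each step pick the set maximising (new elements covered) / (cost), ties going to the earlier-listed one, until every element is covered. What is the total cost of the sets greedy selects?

Pick 1: T2 adds 5 new (A, D, F, H, I) at cost 3 (ratio 5/3).
Pick 2: T3 adds 4 new (B, C, G, J) at cost 11 (ratio 4/11).
Pick 3: T8 adds 1 new (E) at cost 9 (ratio 1/9).
Greedy total cost: 3 + 11 + 9 = 23.

23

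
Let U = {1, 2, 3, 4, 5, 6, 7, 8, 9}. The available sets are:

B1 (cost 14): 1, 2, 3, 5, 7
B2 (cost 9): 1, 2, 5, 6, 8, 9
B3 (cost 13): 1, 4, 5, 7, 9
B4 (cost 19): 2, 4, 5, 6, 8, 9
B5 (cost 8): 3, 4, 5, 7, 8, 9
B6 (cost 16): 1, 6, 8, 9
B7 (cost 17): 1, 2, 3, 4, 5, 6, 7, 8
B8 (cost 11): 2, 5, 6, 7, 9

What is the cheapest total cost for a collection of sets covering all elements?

17

B2, B5 cover every element at cost 9 + 8 = 17.
Any cover uses at least 2 sets; among all covering selections none totals below 17.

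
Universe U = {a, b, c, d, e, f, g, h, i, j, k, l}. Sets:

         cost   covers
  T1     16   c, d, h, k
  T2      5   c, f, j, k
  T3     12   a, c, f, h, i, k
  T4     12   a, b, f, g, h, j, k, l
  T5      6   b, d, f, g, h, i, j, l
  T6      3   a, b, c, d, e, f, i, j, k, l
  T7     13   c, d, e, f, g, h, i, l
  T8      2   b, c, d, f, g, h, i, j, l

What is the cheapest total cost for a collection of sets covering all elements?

5

T6, T8 cover every element at cost 3 + 2 = 5.
Any cover uses at least 2 sets; among all covering selections none totals below 5.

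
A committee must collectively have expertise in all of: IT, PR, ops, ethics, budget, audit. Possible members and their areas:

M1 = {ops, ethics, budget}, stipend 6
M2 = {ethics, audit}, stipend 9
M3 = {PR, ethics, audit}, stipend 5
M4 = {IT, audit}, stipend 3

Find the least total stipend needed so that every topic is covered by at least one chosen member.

M1, M3, M4 cover every topic at stipend 6 + 5 + 3 = 14.
Any cover uses at least 3 members; among all covering selections none totals below 14.

14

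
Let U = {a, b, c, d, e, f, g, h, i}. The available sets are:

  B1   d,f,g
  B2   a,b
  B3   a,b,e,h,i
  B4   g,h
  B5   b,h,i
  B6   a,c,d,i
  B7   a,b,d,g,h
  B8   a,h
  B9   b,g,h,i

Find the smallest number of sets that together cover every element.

3

B1, B3, B6 together cover {a, b, c, d, e, f, g, h, i} — every element.
No 2 of the 9 sets cover everything (all 36 pairs fall short), so 3 is minimum.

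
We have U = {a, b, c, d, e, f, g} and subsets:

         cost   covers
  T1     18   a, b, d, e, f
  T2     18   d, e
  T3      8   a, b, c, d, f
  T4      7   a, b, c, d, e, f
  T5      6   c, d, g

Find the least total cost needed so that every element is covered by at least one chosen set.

13

T4, T5 cover every element at cost 7 + 6 = 13.
Any cover uses at least 2 sets; among all covering selections none totals below 13.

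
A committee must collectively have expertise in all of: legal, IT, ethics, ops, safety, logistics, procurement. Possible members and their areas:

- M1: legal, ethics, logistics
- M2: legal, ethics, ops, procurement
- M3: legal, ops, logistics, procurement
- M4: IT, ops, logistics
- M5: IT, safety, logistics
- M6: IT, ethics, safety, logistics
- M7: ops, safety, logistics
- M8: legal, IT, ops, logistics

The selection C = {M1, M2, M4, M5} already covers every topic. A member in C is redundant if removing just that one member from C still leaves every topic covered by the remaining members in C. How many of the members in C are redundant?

2

Drop M1: the rest still cover every topic — redundant.
Drop M2: procurement uncovered — not redundant.
Drop M4: the rest still cover every topic — redundant.
Drop M5: safety uncovered — not redundant.
2 redundant: M1, M4.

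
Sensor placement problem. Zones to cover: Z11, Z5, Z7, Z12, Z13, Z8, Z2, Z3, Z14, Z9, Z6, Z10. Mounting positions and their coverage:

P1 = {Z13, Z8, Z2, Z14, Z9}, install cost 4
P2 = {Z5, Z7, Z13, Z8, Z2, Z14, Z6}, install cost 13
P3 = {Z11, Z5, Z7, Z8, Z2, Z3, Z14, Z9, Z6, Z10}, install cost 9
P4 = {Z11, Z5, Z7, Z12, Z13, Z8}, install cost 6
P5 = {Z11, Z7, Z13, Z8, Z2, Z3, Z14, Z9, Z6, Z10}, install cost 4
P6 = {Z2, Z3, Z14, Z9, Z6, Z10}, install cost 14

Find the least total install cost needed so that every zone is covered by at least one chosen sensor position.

10

P4, P5 cover every zone at install cost 6 + 4 = 10.
Any cover uses at least 2 sensor positions; among all covering selections none totals below 10.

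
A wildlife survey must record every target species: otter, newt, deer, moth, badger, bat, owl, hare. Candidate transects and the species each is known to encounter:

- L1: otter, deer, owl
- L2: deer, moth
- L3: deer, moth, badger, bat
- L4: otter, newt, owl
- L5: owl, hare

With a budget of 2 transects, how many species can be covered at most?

Choosing L3, L4 covers {otter, newt, deer, moth, badger, bat, owl} — 7 species.
No choice of 2 transects does better; here hare is left uncovered.

7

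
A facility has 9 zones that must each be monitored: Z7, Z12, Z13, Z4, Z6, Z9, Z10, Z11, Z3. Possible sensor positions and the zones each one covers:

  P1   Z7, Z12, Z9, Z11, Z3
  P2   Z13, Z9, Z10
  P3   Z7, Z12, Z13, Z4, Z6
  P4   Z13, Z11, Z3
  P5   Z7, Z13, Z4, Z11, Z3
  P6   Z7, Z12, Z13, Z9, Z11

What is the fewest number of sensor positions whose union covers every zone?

3

P1, P2, P3 together cover {Z7, Z12, Z13, Z4, Z6, Z9, Z10, Z11, Z3} — every zone.
No 2 of the 6 sensor positions cover everything (all 15 pairs fall short), so 3 is minimum.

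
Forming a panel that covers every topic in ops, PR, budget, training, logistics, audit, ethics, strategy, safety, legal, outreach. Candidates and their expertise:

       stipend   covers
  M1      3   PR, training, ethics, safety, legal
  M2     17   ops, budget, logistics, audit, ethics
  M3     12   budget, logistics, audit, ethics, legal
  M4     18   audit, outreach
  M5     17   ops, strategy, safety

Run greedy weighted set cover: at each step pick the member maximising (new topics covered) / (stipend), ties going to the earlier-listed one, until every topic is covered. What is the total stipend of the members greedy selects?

50

Pick 1: M1 adds 5 new (PR, training, ethics, safety, legal) at stipend 3 (ratio 5/3).
Pick 2: M3 adds 3 new (budget, logistics, audit) at stipend 12 (ratio 3/12).
Pick 3: M5 adds 2 new (ops, strategy) at stipend 17 (ratio 2/17).
Pick 4: M4 adds 1 new (outreach) at stipend 18 (ratio 1/18).
Greedy total stipend: 3 + 12 + 17 + 18 = 50.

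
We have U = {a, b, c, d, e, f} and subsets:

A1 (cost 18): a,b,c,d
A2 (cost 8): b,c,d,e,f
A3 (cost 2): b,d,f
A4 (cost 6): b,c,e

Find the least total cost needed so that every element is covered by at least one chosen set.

26

A1, A2 cover every element at cost 18 + 8 = 26.
Any cover uses at least 2 sets; among all covering selections none totals below 26.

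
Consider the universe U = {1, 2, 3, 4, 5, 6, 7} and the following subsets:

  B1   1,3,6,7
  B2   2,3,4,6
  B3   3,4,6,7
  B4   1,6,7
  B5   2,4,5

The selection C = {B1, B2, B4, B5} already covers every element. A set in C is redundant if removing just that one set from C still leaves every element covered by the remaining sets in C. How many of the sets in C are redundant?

3

Drop B1: the rest still cover every element — redundant.
Drop B2: the rest still cover every element — redundant.
Drop B4: the rest still cover every element — redundant.
Drop B5: 5 uncovered — not redundant.
3 redundant: B1, B2, B4.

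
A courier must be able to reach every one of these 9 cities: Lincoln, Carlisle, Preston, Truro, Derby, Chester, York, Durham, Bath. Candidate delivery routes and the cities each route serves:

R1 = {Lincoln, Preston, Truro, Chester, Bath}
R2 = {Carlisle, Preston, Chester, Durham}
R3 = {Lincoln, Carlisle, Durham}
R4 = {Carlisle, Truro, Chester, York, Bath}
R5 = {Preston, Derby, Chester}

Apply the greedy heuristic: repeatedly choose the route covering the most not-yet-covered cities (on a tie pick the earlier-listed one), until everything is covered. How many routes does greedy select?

4

Pick 1: R1 covers 5 new cities (Lincoln, Preston, Truro, Chester, Bath).
Pick 2: R2 covers 2 new cities (Carlisle, Durham).
Pick 3: R4 covers 1 new cities (York).
Pick 4: R5 covers 1 new cities (Derby).
Greedy uses 4 routes. (The true minimum is 3.)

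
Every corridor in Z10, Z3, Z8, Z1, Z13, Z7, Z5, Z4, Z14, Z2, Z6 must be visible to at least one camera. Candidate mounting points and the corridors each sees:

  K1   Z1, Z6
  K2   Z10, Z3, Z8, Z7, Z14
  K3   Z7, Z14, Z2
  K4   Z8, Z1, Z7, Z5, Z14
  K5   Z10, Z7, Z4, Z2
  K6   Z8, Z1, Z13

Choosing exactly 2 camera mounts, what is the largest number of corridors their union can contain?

8

Choosing K4, K5 covers {Z10, Z8, Z1, Z7, Z5, Z4, Z14, Z2} — 8 corridors.
No choice of 2 camera mounts does better; here Z3, Z13, Z6 are left uncovered.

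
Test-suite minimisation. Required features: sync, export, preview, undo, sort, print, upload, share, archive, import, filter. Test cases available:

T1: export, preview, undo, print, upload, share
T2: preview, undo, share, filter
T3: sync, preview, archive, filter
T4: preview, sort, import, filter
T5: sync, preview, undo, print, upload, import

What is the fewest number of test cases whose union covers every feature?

3

T1, T3, T4 together cover {sync, export, preview, undo, sort, print, upload, share, archive, import, filter} — every feature.
No 2 of the 5 test cases cover everything (all 10 pairs fall short), so 3 is minimum.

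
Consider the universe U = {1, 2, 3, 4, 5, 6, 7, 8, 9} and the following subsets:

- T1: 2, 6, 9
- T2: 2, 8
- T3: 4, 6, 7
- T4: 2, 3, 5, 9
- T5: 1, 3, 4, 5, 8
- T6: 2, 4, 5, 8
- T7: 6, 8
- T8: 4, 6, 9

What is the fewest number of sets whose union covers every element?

3

T1, T3, T5 together cover {1, 2, 3, 4, 5, 6, 7, 8, 9} — every element.
No 2 of the 8 sets cover everything (all 28 pairs fall short), so 3 is minimum.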